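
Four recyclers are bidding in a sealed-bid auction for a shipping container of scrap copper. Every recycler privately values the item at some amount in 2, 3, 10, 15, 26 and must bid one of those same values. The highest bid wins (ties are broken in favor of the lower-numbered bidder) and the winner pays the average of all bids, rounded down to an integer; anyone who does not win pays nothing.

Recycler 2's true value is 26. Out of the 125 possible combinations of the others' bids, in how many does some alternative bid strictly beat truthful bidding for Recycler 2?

Others bid (2, 2, 2): truth gives 18; bid 3 gives 24 > 18. Violating.
Others bid (2, 2, 3): truth gives 18; bid 3 gives 24 > 18. Violating.
Others bid (2, 2, 10): truth gives 16; bid 10 gives 20 > 16. Violating.
Others bid (2, 2, 15): truth gives 15; bid 15 gives 18 > 15. Violating.
Others bid (2, 2, 26): truth gives 12; no alternative beats it.
Others bid (2, 3, 26): truth gives 12; no alternative beats it.
(Checking all 125 profiles: 48 have a profitable deviation, 77 do not.)

48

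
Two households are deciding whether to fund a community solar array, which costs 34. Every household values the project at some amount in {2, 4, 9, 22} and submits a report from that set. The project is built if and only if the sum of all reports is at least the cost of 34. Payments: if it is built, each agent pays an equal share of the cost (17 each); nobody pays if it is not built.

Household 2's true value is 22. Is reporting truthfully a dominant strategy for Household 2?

Yes

Check each profile of the others' reports and compare truth against every alternative report.
Others report (22): truth gives 5, best alternative gives 0.
Others report (2): truth gives 0, best alternative gives 0.
Others report (4): truth gives 0, best alternative gives 0.
Others report (9): truth gives 0, best alternative gives 0.
In every case the truthful report is at least as good as any alternative, so it is a dominant strategy.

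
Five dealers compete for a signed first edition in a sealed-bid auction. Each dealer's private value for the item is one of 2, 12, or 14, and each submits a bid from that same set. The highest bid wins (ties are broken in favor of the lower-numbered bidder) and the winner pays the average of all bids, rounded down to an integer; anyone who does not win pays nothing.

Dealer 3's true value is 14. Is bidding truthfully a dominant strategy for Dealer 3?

Check each profile of the others' bids and compare truth against every alternative bid.
Others bid (2, 2, 2, 14): truth gives 8, best alternative gives 0.
Others bid (2, 2, 14, 2): truth gives 8, best alternative gives 0.
Others bid (2, 12, 2, 2): truth gives 8, best alternative gives 0.
Others bid (12, 2, 2, 2): truth gives 8, best alternative gives 0.
Others bid (2, 2, 12, 14): truth gives 6, best alternative gives 0.
Others bid (2, 2, 14, 12): truth gives 6, best alternative gives 0.
(Remaining 75 profiles checked similarly; truth is weakly best in each.)
In every case the truthful bid is at least as good as any alternative, so it is a dominant strategy.

Yes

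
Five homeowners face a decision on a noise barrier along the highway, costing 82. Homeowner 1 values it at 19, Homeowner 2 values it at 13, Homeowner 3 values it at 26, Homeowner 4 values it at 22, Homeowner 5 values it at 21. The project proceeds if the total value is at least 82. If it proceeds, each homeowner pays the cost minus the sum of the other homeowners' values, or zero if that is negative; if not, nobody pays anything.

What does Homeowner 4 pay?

Total value 101 ≥ cost 82, so the project is built.
The other homeowners' values sum to 79.
Cost minus that sum is 82 - 79 = 3.

3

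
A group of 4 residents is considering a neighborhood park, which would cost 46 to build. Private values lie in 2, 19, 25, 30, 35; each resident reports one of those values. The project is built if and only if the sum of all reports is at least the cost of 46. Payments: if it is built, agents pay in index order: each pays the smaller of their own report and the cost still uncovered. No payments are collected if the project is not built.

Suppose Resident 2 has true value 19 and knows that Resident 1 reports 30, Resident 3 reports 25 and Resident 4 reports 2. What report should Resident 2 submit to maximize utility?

2

Report 2: project built, pays 2, utility 19 - 2 = 17.
Report 19: project built, pays 16, utility 19 - 16 = 3.
Report 25: project built, pays 16, utility 19 - 16 = 3.
Report 30: project built, pays 16, utility 19 - 16 = 3.
Report 35: project built, pays 16, utility 19 - 16 = 3.
The best choice is 2 with utility 17.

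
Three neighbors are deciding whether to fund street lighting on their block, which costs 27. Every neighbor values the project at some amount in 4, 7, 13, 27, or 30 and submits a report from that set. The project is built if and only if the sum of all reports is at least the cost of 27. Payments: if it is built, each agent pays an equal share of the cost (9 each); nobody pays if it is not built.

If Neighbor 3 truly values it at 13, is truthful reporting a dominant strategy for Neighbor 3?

Consider the case where Neighbor 1 reports 4 and Neighbor 2 reports 4.
Truthful report 13: project not built, utility 0.
Report 27 instead: project built, pays 9, utility 13 - 9 = 4.
Since 4 > 0, reporting 27 is strictly better here, so truthful reporting is not dominant.

No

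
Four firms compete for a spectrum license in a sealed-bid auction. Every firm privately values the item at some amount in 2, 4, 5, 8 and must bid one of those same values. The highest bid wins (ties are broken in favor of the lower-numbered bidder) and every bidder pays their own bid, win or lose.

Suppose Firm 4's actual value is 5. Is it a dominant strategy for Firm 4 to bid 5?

Consider the case where Firm 1 bids 2, Firm 2 bids 2 and Firm 3 bids 2.
Truthful bid 5: wins, pays 5, utility 5 - 5 = 0.
Bid 4 instead: wins, pays 4, utility 5 - 4 = 1.
Since 1 > 0, bidding 4 is strictly better here, so truthful bidding is not dominant.

No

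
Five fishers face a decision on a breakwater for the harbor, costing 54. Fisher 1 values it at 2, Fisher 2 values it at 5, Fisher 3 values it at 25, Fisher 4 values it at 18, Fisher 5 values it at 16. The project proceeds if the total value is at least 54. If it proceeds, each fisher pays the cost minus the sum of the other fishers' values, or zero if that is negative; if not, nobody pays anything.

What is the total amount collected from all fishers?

Total value 66 ≥ cost 54, so it is built.
Fisher 1: others sum to 64; max(0, 54 - 64) = 0.
Fisher 2: others sum to 61; max(0, 54 - 61) = 0.
Fisher 3: others sum to 41; max(0, 54 - 41) = 13.
Fisher 4: others sum to 48; max(0, 54 - 48) = 6.
Fisher 5: others sum to 50; max(0, 54 - 50) = 4.
Total collected = 0 + 0 + 13 + 6 + 4 = 23.

23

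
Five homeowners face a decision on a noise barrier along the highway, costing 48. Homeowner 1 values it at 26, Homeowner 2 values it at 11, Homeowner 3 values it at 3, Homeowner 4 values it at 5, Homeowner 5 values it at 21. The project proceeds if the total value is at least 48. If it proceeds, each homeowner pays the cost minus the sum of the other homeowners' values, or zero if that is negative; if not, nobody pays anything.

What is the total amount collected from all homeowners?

11

Total value 66 ≥ cost 48, so it is built.
Homeowner 1: others sum to 40; max(0, 48 - 40) = 8.
Homeowner 2: others sum to 55; max(0, 48 - 55) = 0.
Homeowner 3: others sum to 63; max(0, 48 - 63) = 0.
Homeowner 4: others sum to 61; max(0, 48 - 61) = 0.
Homeowner 5: others sum to 45; max(0, 48 - 45) = 3.
Total collected = 8 + 0 + 0 + 0 + 3 = 11.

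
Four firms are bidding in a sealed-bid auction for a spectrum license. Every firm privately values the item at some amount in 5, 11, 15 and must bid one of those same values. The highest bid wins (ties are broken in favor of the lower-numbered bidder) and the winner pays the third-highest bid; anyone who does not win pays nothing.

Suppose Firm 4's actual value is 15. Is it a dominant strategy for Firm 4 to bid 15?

Yes

Check each profile of the others' bids and compare truth against every alternative bid.
Others bid (5, 5, 11): truth gives 10, best alternative gives 0.
Others bid (5, 11, 5): truth gives 10, best alternative gives 0.
Others bid (11, 5, 5): truth gives 10, best alternative gives 0.
Others bid (5, 11, 11): truth gives 4, best alternative gives 0.
Others bid (11, 5, 11): truth gives 4, best alternative gives 0.
Others bid (11, 11, 5): truth gives 4, best alternative gives 0.
(Remaining 21 profiles checked similarly; truth is weakly best in each.)
In every case the truthful bid is at least as good as any alternative, so it is a dominant strategy.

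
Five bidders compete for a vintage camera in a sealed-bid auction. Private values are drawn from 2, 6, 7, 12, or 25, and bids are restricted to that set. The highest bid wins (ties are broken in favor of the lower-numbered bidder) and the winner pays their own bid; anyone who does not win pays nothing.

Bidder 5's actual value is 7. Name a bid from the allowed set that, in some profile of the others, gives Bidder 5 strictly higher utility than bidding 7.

6

Suppose Bidder 1 bids 2, Bidder 2 bids 2, Bidder 3 bids 2 and Bidder 4 bids 2.
Bid 7: wins, pays 7, utility 7 - 7 = 0.
Bid 6: wins, pays 6, utility 7 - 6 = 1.
So bidding 6 beats truth here (1 > 0).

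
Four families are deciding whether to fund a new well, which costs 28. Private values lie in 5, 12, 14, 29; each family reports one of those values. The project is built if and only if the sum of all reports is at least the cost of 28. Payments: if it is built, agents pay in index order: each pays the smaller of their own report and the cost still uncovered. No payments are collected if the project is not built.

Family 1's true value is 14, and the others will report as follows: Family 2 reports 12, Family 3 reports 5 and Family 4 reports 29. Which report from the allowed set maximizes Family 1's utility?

5

Report 5: project built, pays 5, utility 14 - 5 = 9.
Report 12: project built, pays 12, utility 14 - 12 = 2.
Report 14: project built, pays 14, utility 14 - 14 = 0.
Report 29: project built, pays 28, utility 14 - 28 = -14.
The best choice is 5 with utility 9.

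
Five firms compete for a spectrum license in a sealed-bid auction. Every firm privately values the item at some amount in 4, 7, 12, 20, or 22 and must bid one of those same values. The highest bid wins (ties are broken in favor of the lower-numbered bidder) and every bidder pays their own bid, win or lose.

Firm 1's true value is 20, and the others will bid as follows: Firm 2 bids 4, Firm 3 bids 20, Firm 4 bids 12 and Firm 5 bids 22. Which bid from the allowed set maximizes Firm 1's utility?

Bid 4: loses but pays 4, utility -4.
Bid 7: loses but pays 7, utility -7.
Bid 12: loses but pays 12, utility -12.
Bid 20: loses but pays 20, utility -20.
Bid 22: wins, pays 22, utility 20 - 22 = -2.
The best choice is 22 with utility -2.

22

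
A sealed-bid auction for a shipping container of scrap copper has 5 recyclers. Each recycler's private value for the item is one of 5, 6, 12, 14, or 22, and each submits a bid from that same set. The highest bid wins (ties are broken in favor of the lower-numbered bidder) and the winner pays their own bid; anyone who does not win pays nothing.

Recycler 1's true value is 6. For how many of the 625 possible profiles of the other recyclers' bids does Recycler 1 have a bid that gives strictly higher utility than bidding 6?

Others bid (5, 5, 5, 5): truth gives 0; bid 5 gives 1 > 0. Violating.
Others bid (5, 5, 5, 6): truth gives 0; no alternative beats it.
Others bid (5, 5, 5, 12): truth gives 0; no alternative beats it.
(Checking all 625 profiles: 1 has a profitable deviation, 624 do not.)

1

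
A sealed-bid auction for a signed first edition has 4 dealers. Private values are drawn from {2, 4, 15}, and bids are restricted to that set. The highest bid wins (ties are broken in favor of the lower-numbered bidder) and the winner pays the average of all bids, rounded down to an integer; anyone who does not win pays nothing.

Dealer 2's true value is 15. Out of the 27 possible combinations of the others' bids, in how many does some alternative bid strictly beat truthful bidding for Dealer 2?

Others bid (2, 2, 2): truth gives 10; bid 4 gives 13 > 10. Violating.
Others bid (2, 2, 4): truth gives 10; bid 4 gives 12 > 10. Violating.
Others bid (2, 4, 2): truth gives 10; bid 4 gives 12 > 10. Violating.
Others bid (2, 4, 4): truth gives 9; bid 4 gives 12 > 9. Violating.
Others bid (2, 2, 15): truth gives 7; no alternative beats it.
Others bid (2, 4, 15): truth gives 6; no alternative beats it.
(Checking all 27 profiles: 4 have a profitable deviation, 23 do not.)

4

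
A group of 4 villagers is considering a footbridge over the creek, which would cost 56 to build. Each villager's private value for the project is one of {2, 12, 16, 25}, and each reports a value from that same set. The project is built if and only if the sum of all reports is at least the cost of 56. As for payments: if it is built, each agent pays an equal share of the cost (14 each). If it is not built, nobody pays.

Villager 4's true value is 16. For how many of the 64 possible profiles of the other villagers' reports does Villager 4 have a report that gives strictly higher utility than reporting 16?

Others report (2, 12, 25): truth gives 0; report 25 gives 2 > 0. Violating.
Others report (2, 16, 16): truth gives 0; report 25 gives 2 > 0. Violating.
Others report (2, 25, 12): truth gives 0; report 25 gives 2 > 0. Violating.
Others report (12, 2, 25): truth gives 0; report 25 gives 2 > 0. Violating.
Others report (2, 2, 2): truth gives 0; no alternative beats it.
Others report (2, 2, 12): truth gives 0; no alternative beats it.
(Checking all 64 profiles: 10 have a profitable deviation, 54 do not.)

10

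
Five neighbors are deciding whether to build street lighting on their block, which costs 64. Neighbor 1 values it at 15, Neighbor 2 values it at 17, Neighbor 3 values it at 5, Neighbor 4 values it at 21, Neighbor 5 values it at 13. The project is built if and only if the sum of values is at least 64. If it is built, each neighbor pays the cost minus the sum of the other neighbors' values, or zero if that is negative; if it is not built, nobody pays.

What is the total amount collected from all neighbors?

38

Total value 71 ≥ cost 64, so it is built.
Neighbor 1: others sum to 56; max(0, 64 - 56) = 8.
Neighbor 2: others sum to 54; max(0, 64 - 54) = 10.
Neighbor 3: others sum to 66; max(0, 64 - 66) = 0.
Neighbor 4: others sum to 50; max(0, 64 - 50) = 14.
Neighbor 5: others sum to 58; max(0, 64 - 58) = 6.
Total collected = 8 + 10 + 0 + 14 + 6 = 38.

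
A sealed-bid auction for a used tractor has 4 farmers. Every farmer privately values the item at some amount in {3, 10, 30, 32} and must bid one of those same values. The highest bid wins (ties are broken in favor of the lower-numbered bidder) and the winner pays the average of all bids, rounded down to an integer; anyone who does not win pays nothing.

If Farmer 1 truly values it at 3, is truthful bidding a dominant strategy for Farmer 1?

Yes

Check each profile of the others' bids and compare truth against every alternative bid.
Others bid (10, 10, 10): truth gives 0, best alternative gives -7.
Others bid (3, 10, 10): truth gives 0, best alternative gives -5.
Others bid (10, 3, 10): truth gives 0, best alternative gives -5.
Others bid (10, 10, 3): truth gives 0, best alternative gives -5.
Others bid (3, 3, 10): truth gives 0, best alternative gives -3.
Others bid (3, 10, 3): truth gives 0, best alternative gives -3.
(Remaining 58 profiles checked similarly; truth is weakly best in each.)
In every case the truthful bid is at least as good as any alternative, so it is a dominant strategy.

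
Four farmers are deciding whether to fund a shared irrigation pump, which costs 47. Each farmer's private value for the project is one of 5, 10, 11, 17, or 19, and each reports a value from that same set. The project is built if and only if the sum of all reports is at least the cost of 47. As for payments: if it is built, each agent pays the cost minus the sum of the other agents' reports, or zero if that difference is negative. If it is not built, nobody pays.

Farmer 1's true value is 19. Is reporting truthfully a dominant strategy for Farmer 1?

Yes

Check each profile of the others' reports and compare truth against every alternative report.
Others report (5, 5, 19): truth gives 1, best alternative gives 0.
Others report (5, 19, 5): truth gives 1, best alternative gives 0.
Others report (19, 5, 5): truth gives 1, best alternative gives 0.
Others report (10, 19, 19): truth gives 19, best alternative gives 19.
Others report (11, 17, 19): truth gives 19, best alternative gives 19.
Others report (11, 19, 17): truth gives 19, best alternative gives 19.
(Remaining 119 profiles checked similarly; truth is weakly best in each.)
In every case the truthful report is at least as good as any alternative, so it is a dominant strategy.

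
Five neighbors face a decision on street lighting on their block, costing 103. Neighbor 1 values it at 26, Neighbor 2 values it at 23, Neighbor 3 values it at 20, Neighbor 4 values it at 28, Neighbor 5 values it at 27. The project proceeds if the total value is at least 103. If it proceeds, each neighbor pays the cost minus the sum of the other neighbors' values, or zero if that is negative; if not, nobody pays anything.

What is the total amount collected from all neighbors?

Total value 124 ≥ cost 103, so it is built.
Neighbor 1: others sum to 98; max(0, 103 - 98) = 5.
Neighbor 2: others sum to 101; max(0, 103 - 101) = 2.
Neighbor 3: others sum to 104; max(0, 103 - 104) = 0.
Neighbor 4: others sum to 96; max(0, 103 - 96) = 7.
Neighbor 5: others sum to 97; max(0, 103 - 97) = 6.
Total collected = 5 + 2 + 0 + 7 + 6 = 20.

20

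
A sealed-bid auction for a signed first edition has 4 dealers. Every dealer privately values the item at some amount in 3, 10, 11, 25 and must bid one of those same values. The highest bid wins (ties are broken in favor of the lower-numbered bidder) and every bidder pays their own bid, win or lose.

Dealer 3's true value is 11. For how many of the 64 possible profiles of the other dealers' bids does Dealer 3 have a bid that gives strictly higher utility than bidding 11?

Others bid (3, 3, 3): truth gives 0; bid 10 gives 1 > 0. Violating.
Others bid (3, 3, 10): truth gives 0; bid 10 gives 1 > 0. Violating.
Others bid (3, 3, 25): truth gives -11; bid 3 gives -3 > -11. Violating.
Others bid (3, 10, 25): truth gives -11; bid 3 gives -3 > -11. Violating.
Others bid (3, 3, 11): truth gives 0; no alternative beats it.
Others bid (3, 10, 3): truth gives 0; no alternative beats it.
(Checking all 64 profiles: 54 have a profitable deviation, 10 do not.)

54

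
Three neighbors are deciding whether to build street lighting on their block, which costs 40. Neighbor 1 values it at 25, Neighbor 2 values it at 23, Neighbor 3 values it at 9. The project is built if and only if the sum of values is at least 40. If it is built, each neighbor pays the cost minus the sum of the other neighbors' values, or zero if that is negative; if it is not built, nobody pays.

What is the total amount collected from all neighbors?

14

Total value 57 ≥ cost 40, so it is built.
Neighbor 1: others sum to 32; max(0, 40 - 32) = 8.
Neighbor 2: others sum to 34; max(0, 40 - 34) = 6.
Neighbor 3: others sum to 48; max(0, 40 - 48) = 0.
Total collected = 8 + 6 + 0 = 14.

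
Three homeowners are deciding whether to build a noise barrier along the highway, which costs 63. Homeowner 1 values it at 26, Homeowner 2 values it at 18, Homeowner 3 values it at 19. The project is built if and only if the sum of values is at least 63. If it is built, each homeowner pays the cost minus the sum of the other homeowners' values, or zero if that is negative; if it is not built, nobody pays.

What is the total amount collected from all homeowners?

63

Total value 63 ≥ cost 63, so it is built.
Homeowner 1: others sum to 37; max(0, 63 - 37) = 26.
Homeowner 2: others sum to 45; max(0, 63 - 45) = 18.
Homeowner 3: others sum to 44; max(0, 63 - 44) = 19.
Total collected = 26 + 18 + 19 = 63.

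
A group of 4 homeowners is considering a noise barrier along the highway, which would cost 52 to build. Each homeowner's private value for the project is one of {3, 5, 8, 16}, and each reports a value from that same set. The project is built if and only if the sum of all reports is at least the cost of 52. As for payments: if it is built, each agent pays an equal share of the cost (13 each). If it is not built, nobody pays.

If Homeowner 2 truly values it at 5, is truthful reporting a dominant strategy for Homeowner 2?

Consider the case where Homeowner 1 reports 16, Homeowner 3 reports 16 and Homeowner 4 reports 16.
Truthful report 5: project built, pays 13, utility 5 - 13 = -8.
Report 3 instead: project not built, utility 0.
Since 0 > -8, reporting 3 is strictly better here, so truthful reporting is not dominant.

No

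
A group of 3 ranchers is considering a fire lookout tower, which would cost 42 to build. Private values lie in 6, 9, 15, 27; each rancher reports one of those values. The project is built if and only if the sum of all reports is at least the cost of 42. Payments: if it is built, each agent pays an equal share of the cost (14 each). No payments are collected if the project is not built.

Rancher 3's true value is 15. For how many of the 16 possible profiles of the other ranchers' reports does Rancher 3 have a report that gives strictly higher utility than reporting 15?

Others report (6, 9): truth gives 0; report 27 gives 1 > 0. Violating.
Others report (6, 15): truth gives 0; report 27 gives 1 > 0. Violating.
Others report (9, 6): truth gives 0; report 27 gives 1 > 0. Violating.
Others report (9, 9): truth gives 0; report 27 gives 1 > 0. Violating.
Others report (6, 6): truth gives 0; no alternative beats it.
Others report (6, 27): truth gives 1; no alternative beats it.
(Checking all 16 profiles: 7 have a profitable deviation, 9 do not.)

7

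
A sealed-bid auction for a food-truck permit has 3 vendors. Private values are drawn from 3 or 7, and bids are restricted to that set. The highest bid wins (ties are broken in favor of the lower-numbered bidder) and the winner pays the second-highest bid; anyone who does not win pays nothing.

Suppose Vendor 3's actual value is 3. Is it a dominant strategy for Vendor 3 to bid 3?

Yes

Check each profile of the others' bids and compare truth against every alternative bid.
Others bid (3, 3): truth gives 0, best alternative gives 0.
Others bid (3, 7): truth gives 0, best alternative gives 0.
Others bid (7, 3): truth gives 0, best alternative gives 0.
Others bid (7, 7): truth gives 0, best alternative gives 0.
In every case the truthful bid is at least as good as any alternative, so it is a dominant strategy.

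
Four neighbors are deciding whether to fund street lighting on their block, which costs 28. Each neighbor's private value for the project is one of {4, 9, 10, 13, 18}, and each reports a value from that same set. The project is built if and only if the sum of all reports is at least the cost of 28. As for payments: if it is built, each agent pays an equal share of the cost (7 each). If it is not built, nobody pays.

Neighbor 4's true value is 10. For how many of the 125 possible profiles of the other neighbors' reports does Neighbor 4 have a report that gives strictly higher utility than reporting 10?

Others report (4, 4, 4): truth gives 0; report 18 gives 3 > 0. Violating.
Others report (4, 4, 9): truth gives 0; report 13 gives 3 > 0. Violating.
Others report (4, 9, 4): truth gives 0; report 13 gives 3 > 0. Violating.
Others report (9, 4, 4): truth gives 0; report 13 gives 3 > 0. Violating.
Others report (4, 4, 10): truth gives 3; no alternative beats it.
Others report (4, 4, 13): truth gives 3; no alternative beats it.
(Checking all 125 profiles: 4 have a profitable deviation, 121 do not.)

4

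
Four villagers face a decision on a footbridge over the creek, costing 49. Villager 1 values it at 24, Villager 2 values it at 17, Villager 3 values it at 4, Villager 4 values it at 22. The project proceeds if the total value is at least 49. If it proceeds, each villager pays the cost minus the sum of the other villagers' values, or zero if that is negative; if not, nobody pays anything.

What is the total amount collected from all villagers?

10

Total value 67 ≥ cost 49, so it is built.
Villager 1: others sum to 43; max(0, 49 - 43) = 6.
Villager 2: others sum to 50; max(0, 49 - 50) = 0.
Villager 3: others sum to 63; max(0, 49 - 63) = 0.
Villager 4: others sum to 45; max(0, 49 - 45) = 4.
Total collected = 6 + 0 + 0 + 4 = 10.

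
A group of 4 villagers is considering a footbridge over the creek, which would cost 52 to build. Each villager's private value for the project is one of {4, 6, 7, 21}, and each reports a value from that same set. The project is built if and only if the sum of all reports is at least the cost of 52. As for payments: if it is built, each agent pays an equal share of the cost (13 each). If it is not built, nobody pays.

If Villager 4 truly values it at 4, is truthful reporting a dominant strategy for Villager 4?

Check each profile of the others' reports and compare truth against every alternative report.
Others report (4, 21, 21): truth gives 0, best alternative gives -9.
Others report (21, 4, 21): truth gives 0, best alternative gives -9.
Others report (21, 21, 4): truth gives 0, best alternative gives -9.
Others report (6, 21, 21): truth gives -9, best alternative gives -9.
Others report (7, 21, 21): truth gives -9, best alternative gives -9.
Others report (21, 6, 21): truth gives -9, best alternative gives -9.
(Remaining 58 profiles checked similarly; truth is weakly best in each.)
In every case the truthful report is at least as good as any alternative, so it is a dominant strategy.

Yes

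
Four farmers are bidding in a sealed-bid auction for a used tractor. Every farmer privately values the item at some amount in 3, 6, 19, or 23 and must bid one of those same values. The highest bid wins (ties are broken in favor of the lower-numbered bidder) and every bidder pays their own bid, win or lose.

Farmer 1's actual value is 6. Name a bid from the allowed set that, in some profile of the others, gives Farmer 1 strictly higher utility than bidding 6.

Suppose Farmer 2 bids 3, Farmer 3 bids 3 and Farmer 4 bids 3.
Bid 6: wins, pays 6, utility 6 - 6 = 0.
Bid 3: wins, pays 3, utility 6 - 3 = 3.
So bidding 3 beats truth here (3 > 0).

3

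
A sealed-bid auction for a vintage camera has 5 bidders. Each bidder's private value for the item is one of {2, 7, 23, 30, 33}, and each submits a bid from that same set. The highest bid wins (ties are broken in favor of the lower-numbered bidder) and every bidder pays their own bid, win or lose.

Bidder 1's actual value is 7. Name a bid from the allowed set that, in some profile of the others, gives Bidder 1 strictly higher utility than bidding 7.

Suppose Bidder 2 bids 2, Bidder 3 bids 2, Bidder 4 bids 2 and Bidder 5 bids 2.
Bid 7: wins, pays 7, utility 7 - 7 = 0.
Bid 2: wins, pays 2, utility 7 - 2 = 5.
So bidding 2 beats truth here (5 > 0).

2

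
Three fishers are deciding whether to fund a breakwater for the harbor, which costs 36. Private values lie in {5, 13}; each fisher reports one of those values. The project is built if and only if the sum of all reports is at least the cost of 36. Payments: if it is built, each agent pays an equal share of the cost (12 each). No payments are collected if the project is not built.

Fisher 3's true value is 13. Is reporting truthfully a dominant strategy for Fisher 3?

Check each profile of the others' reports and compare truth against every alternative report.
Others report (13, 13): truth gives 1, best alternative gives 0.
Others report (5, 5): truth gives 0, best alternative gives 0.
Others report (5, 13): truth gives 0, best alternative gives 0.
Others report (13, 5): truth gives 0, best alternative gives 0.
In every case the truthful report is at least as good as any alternative, so it is a dominant strategy.

Yes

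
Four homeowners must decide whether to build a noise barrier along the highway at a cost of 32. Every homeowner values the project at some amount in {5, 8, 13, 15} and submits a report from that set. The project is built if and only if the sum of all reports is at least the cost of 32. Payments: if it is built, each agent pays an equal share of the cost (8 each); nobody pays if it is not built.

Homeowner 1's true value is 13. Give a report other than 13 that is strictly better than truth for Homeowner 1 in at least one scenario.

15

Suppose Homeowner 2 reports 5, Homeowner 3 reports 5 and Homeowner 4 reports 8.
Report 13: project not built, utility 0.
Report 15: project built, pays 8, utility 13 - 8 = 5.
So reporting 15 beats truth here (5 > 0).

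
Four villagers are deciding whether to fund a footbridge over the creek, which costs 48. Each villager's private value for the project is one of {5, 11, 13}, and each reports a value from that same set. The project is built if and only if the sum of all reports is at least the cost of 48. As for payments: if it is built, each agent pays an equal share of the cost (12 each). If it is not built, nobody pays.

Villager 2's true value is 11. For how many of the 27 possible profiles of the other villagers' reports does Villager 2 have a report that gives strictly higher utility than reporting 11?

4

Others report (11, 13, 13): truth gives -1; report 5 gives 0 > -1. Violating.
Others report (13, 11, 13): truth gives -1; report 5 gives 0 > -1. Violating.
Others report (13, 13, 11): truth gives -1; report 5 gives 0 > -1. Violating.
Others report (13, 13, 13): truth gives -1; report 5 gives 0 > -1. Violating.
Others report (5, 5, 5): truth gives 0; no alternative beats it.
Others report (5, 5, 11): truth gives 0; no alternative beats it.
(Checking all 27 profiles: 4 have a profitable deviation, 23 do not.)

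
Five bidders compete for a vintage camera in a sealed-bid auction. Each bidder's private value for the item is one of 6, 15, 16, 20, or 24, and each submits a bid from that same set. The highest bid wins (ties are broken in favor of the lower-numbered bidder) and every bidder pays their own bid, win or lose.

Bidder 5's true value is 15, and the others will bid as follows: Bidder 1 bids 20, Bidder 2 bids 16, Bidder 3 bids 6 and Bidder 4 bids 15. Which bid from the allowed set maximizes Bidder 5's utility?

6

Bid 6: loses but pays 6, utility -6.
Bid 15: loses but pays 15, utility -15.
Bid 16: loses but pays 16, utility -16.
Bid 20: loses but pays 20, utility -20.
Bid 24: wins, pays 24, utility 15 - 24 = -9.
The best choice is 6 with utility -6.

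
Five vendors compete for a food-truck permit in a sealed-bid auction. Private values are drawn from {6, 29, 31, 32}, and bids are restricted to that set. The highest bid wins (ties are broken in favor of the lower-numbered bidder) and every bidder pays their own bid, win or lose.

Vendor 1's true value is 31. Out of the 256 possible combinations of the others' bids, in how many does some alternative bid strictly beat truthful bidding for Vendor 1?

191

Others bid (6, 6, 6, 6): truth gives 0; bid 6 gives 25 > 0. Violating.
Others bid (6, 6, 6, 29): truth gives 0; bid 29 gives 2 > 0. Violating.
Others bid (6, 6, 6, 32): truth gives -31; bid 32 gives -1 > -31. Violating.
Others bid (6, 6, 29, 6): truth gives 0; bid 29 gives 2 > 0. Violating.
Others bid (6, 6, 6, 31): truth gives 0; no alternative beats it.
Others bid (6, 6, 29, 31): truth gives 0; no alternative beats it.
(Checking all 256 profiles: 191 have a profitable deviation, 65 do not.)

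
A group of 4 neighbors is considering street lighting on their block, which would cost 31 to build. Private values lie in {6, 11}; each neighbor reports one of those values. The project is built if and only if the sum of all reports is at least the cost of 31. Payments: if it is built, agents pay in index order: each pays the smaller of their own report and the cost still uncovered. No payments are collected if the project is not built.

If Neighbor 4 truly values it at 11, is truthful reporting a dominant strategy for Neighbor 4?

Yes

Check each profile of the others' reports and compare truth against every alternative report.
Others report (6, 6, 11): truth gives 3, best alternative gives 0.
Others report (6, 11, 6): truth gives 3, best alternative gives 0.
Others report (11, 6, 6): truth gives 3, best alternative gives 0.
Others report (11, 11, 11): truth gives 11, best alternative gives 11.
Others report (6, 11, 11): truth gives 8, best alternative gives 8.
Others report (11, 6, 11): truth gives 8, best alternative gives 8.
(Remaining 2 profiles checked similarly; truth is weakly best in each.)
In every case the truthful report is at least as good as any alternative, so it is a dominant strategy.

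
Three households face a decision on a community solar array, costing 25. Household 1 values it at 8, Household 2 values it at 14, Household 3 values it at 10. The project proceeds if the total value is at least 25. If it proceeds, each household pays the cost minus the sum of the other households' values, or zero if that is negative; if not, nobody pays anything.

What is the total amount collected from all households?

11

Total value 32 ≥ cost 25, so it is built.
Household 1: others sum to 24; max(0, 25 - 24) = 1.
Household 2: others sum to 18; max(0, 25 - 18) = 7.
Household 3: others sum to 22; max(0, 25 - 22) = 3.
Total collected = 1 + 7 + 3 = 11.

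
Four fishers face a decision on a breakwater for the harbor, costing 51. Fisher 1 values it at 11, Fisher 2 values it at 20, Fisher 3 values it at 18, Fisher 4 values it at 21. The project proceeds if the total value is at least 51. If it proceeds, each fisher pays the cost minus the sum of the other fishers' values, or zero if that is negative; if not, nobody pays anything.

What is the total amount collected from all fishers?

3

Total value 70 ≥ cost 51, so it is built.
Fisher 1: others sum to 59; max(0, 51 - 59) = 0.
Fisher 2: others sum to 50; max(0, 51 - 50) = 1.
Fisher 3: others sum to 52; max(0, 51 - 52) = 0.
Fisher 4: others sum to 49; max(0, 51 - 49) = 2.
Total collected = 0 + 1 + 0 + 2 = 3.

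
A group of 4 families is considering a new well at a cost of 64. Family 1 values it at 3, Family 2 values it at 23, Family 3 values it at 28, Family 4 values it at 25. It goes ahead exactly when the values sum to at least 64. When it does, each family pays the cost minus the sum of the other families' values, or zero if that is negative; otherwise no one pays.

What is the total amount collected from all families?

Total value 79 ≥ cost 64, so it is built.
Family 1: others sum to 76; max(0, 64 - 76) = 0.
Family 2: others sum to 56; max(0, 64 - 56) = 8.
Family 3: others sum to 51; max(0, 64 - 51) = 13.
Family 4: others sum to 54; max(0, 64 - 54) = 10.
Total collected = 0 + 8 + 13 + 10 = 31.

31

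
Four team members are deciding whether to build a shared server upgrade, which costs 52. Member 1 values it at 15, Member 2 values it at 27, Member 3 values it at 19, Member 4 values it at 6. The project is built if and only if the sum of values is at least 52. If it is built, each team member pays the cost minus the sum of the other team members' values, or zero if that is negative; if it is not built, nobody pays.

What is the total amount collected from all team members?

16

Total value 67 ≥ cost 52, so it is built.
Member 1: others sum to 52; max(0, 52 - 52) = 0.
Member 2: others sum to 40; max(0, 52 - 40) = 12.
Member 3: others sum to 48; max(0, 52 - 48) = 4.
Member 4: others sum to 61; max(0, 52 - 61) = 0.
Total collected = 0 + 12 + 4 + 0 = 16.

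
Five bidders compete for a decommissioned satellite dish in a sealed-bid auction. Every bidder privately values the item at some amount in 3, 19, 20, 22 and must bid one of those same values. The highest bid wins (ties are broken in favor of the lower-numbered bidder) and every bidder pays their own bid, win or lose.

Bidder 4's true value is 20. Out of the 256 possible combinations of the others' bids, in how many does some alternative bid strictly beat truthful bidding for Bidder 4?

Others bid (3, 3, 3, 3): truth gives 0; bid 19 gives 1 > 0. Violating.
Others bid (3, 3, 3, 19): truth gives 0; bid 19 gives 1 > 0. Violating.
Others bid (3, 3, 3, 22): truth gives -20; bid 22 gives -2 > -20. Violating.
Others bid (3, 3, 19, 22): truth gives -20; bid 22 gives -2 > -20. Violating.
Others bid (3, 3, 3, 20): truth gives 0; no alternative beats it.
Others bid (3, 3, 19, 3): truth gives 0; no alternative beats it.
(Checking all 256 profiles: 234 have a profitable deviation, 22 do not.)

234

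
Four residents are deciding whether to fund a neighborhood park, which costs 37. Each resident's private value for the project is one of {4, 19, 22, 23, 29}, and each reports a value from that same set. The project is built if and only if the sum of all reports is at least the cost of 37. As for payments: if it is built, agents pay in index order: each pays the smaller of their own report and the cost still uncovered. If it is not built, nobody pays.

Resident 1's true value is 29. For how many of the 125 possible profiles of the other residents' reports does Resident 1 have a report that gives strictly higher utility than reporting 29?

124

Others report (4, 4, 19): truth gives 0; report 19 gives 10 > 0. Violating.
Others report (4, 4, 22): truth gives 0; report 19 gives 10 > 0. Violating.
Others report (4, 4, 23): truth gives 0; report 19 gives 10 > 0. Violating.
Others report (4, 4, 29): truth gives 0; report 4 gives 25 > 0. Violating.
Others report (4, 4, 4): truth gives 0; no alternative beats it.
(Checking all 125 profiles: 124 have a profitable deviation, 1 does not.)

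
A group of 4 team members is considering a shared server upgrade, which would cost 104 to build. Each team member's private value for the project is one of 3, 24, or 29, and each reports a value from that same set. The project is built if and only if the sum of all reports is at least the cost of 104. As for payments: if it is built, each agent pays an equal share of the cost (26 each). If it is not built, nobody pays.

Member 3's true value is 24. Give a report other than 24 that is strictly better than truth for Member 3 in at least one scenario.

Suppose Member 1 reports 24, Member 2 reports 29 and Member 4 reports 29.
Report 24: project built, pays 26, utility 24 - 26 = -2.
Report 3: project not built, utility 0.
So reporting 3 beats truth here (0 > -2).

3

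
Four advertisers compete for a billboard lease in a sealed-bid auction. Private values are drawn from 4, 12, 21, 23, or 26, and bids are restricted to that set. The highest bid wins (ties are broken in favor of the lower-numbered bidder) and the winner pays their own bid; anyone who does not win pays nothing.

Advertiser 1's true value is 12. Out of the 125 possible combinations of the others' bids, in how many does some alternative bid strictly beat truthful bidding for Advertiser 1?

Others bid (4, 4, 4): truth gives 0; bid 4 gives 8 > 0. Violating.
Others bid (4, 4, 12): truth gives 0; no alternative beats it.
Others bid (4, 4, 21): truth gives 0; no alternative beats it.
(Checking all 125 profiles: 1 has a profitable deviation, 124 do not.)

1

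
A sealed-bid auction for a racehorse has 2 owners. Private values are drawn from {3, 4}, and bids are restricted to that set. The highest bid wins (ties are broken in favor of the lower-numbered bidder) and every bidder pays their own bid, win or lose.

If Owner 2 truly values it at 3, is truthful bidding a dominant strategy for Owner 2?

No

Consider the case where Owner 1 bids 3.
Truthful bid 3: loses but pays 3, utility -3.
Bid 4 instead: wins, pays 4, utility 3 - 4 = -1.
Since -1 > -3, bidding 4 is strictly better here, so truthful bidding is not dominant.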